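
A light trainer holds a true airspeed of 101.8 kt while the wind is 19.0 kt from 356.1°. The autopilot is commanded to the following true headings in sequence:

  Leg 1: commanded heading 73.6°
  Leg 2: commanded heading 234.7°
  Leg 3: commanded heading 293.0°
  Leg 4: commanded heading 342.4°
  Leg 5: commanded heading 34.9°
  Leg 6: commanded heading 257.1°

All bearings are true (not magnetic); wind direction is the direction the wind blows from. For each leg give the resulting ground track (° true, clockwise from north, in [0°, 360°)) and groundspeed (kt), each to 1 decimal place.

Leg 1: track=84.4°, groundspeed=99.4 kt
Leg 2: track=226.4°, groundspeed=112.9 kt
Leg 3: track=282.7°, groundspeed=94.7 kt
Leg 4: track=339.3°, groundspeed=83.5 kt
Leg 5: track=42.7°, groundspeed=87.8 kt
Leg 6: track=246.9°, groundspeed=106.4 kt

Leg 1: heading 73.6°; drift +10.8° → track 84.4°, groundspeed 99.4 kt
Leg 2: heading 234.7°; drift -8.3° → track 226.4°, groundspeed 112.9 kt
Leg 3: heading 293.0°; drift -10.3° → track 282.7°, groundspeed 94.7 kt
Leg 4: heading 342.4°; drift -3.1° → track 339.3°, groundspeed 83.5 kt
Leg 5: heading 34.9°; drift +7.8° → track 42.7°, groundspeed 87.8 kt
Leg 6: heading 257.1°; drift -10.2° → track 246.9°, groundspeed 106.4 kt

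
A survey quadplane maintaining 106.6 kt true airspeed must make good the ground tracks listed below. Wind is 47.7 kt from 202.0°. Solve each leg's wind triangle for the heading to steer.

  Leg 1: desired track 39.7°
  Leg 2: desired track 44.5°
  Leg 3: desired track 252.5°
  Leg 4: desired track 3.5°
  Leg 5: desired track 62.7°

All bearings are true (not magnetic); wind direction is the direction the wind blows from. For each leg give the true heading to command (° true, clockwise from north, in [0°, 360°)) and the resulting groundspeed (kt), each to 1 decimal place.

Leg 1: heading=47.5°, groundspeed=151.1 kt
Leg 2: heading=54.4°, groundspeed=149.1 kt
Leg 3: heading=232.3°, groundspeed=69.7 kt
Leg 4: heading=355.3°, groundspeed=150.8 kt
Leg 5: heading=79.7°, groundspeed=138.1 kt

Leg 1: desired track 39.7°; wind correction +7.8° → command heading 47.5°, groundspeed 151.1 kt
Leg 2: desired track 44.5°; wind correction +9.9° → command heading 54.4°, groundspeed 149.1 kt
Leg 3: desired track 252.5°; wind correction -20.2° → command heading 232.3°, groundspeed 69.7 kt
Leg 4: desired track 3.5°; wind correction -8.2° → command heading 355.3°, groundspeed 150.8 kt
Leg 5: desired track 62.7°; wind correction +17.0° → command heading 79.7°, groundspeed 138.1 kt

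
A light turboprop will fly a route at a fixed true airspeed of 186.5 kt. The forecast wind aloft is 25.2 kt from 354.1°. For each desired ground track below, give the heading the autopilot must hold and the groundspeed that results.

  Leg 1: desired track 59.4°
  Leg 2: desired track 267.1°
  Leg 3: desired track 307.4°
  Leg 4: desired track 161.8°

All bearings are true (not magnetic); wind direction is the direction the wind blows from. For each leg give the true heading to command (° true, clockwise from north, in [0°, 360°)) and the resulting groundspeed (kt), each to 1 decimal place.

Leg 1: desired track 59.4°; wind correction -7.1° → command heading 52.3°, groundspeed 174.6 kt
Leg 2: desired track 267.1°; wind correction +7.8° → command heading 274.9°, groundspeed 183.5 kt
Leg 3: desired track 307.4°; wind correction +5.6° → command heading 313.0°, groundspeed 168.3 kt
Leg 4: desired track 161.8°; wind correction -1.6° → command heading 160.2°, groundspeed 211.0 kt

Leg 1: heading=52.3°, groundspeed=174.6 kt
Leg 2: heading=274.9°, groundspeed=183.5 kt
Leg 3: heading=313.0°, groundspeed=168.3 kt
Leg 4: heading=160.2°, groundspeed=211.0 kt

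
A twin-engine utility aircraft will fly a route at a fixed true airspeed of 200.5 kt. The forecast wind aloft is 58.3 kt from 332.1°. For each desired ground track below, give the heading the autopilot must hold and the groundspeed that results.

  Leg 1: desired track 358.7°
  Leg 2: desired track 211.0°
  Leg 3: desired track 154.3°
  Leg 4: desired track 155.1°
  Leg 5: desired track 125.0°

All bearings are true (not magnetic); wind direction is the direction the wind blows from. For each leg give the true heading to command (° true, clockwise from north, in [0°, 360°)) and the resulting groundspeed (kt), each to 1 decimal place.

Leg 1: desired track 358.7°; wind correction -7.5° → command heading 351.2°, groundspeed 146.7 kt
Leg 2: desired track 211.0°; wind correction +14.4° → command heading 225.4°, groundspeed 224.3 kt
Leg 3: desired track 154.3°; wind correction +0.6° → command heading 154.9°, groundspeed 258.7 kt
Leg 4: desired track 155.1°; wind correction +0.9° → command heading 156.0°, groundspeed 258.7 kt
Leg 5: desired track 125.0°; wind correction -7.6° → command heading 117.4°, groundspeed 250.6 kt

Leg 1: heading=351.2°, groundspeed=146.7 kt
Leg 2: heading=225.4°, groundspeed=224.3 kt
Leg 3: heading=154.9°, groundspeed=258.7 kt
Leg 4: heading=156.0°, groundspeed=258.7 kt
Leg 5: heading=117.4°, groundspeed=250.6 kt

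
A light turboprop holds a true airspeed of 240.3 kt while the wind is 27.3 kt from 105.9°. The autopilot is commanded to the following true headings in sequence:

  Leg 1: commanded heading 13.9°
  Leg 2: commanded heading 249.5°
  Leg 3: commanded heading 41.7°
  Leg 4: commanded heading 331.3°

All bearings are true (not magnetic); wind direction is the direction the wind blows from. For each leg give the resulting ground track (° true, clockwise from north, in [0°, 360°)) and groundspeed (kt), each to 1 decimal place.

Leg 1: track=7.4°, groundspeed=242.8 kt
Leg 2: track=253.0°, groundspeed=262.8 kt
Leg 3: track=35.6°, groundspeed=229.7 kt
Leg 4: track=327.0°, groundspeed=260.2 kt

Leg 1: heading 13.9°; drift -6.5° → track 7.4°, groundspeed 242.8 kt
Leg 2: heading 249.5°; drift +3.5° → track 253.0°, groundspeed 262.8 kt
Leg 3: heading 41.7°; drift -6.1° → track 35.6°, groundspeed 229.7 kt
Leg 4: heading 331.3°; drift -4.3° → track 327.0°, groundspeed 260.2 kt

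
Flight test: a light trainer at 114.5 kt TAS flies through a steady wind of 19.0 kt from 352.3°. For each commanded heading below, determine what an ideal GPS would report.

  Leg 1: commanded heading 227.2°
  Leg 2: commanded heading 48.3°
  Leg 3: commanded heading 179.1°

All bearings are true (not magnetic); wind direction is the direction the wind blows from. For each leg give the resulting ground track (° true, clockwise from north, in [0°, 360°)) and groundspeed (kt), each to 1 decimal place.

Leg 1: track=220.1°, groundspeed=126.4 kt
Leg 2: track=56.9°, groundspeed=105.1 kt
Leg 3: track=178.1°, groundspeed=133.4 kt

Leg 1: heading 227.2°; drift -7.1° → track 220.1°, groundspeed 126.4 kt
Leg 2: heading 48.3°; drift +8.6° → track 56.9°, groundspeed 105.1 kt
Leg 3: heading 179.1°; drift -1.0° → track 178.1°, groundspeed 133.4 kt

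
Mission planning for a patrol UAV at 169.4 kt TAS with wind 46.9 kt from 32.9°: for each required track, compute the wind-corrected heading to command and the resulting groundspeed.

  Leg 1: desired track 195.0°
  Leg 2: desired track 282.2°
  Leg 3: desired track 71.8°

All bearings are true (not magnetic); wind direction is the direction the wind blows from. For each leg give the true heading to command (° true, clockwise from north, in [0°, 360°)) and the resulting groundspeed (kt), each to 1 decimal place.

Leg 1: desired track 195.0°; wind correction -4.9° → command heading 190.1°, groundspeed 213.4 kt
Leg 2: desired track 282.2°; wind correction +15.0° → command heading 297.2°, groundspeed 180.2 kt
Leg 3: desired track 71.8°; wind correction -10.0° → command heading 61.8°, groundspeed 130.3 kt

Leg 1: heading=190.1°, groundspeed=213.4 kt
Leg 2: heading=297.2°, groundspeed=180.2 kt
Leg 3: heading=61.8°, groundspeed=130.3 kt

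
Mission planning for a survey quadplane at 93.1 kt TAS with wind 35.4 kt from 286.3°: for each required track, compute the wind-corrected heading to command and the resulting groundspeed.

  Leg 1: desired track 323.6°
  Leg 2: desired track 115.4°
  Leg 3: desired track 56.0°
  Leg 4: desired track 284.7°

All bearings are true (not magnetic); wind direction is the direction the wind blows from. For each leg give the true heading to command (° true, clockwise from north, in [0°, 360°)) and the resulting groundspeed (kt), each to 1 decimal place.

Leg 1: desired track 323.6°; wind correction -13.3° → command heading 310.3°, groundspeed 62.4 kt
Leg 2: desired track 115.4°; wind correction +3.4° → command heading 118.8°, groundspeed 127.9 kt
Leg 3: desired track 56.0°; wind correction -17.0° → command heading 39.0°, groundspeed 111.6 kt
Leg 4: desired track 284.7°; wind correction +0.6° → command heading 285.3°, groundspeed 57.7 kt

Leg 1: heading=310.3°, groundspeed=62.4 kt
Leg 2: heading=118.8°, groundspeed=127.9 kt
Leg 3: heading=39.0°, groundspeed=111.6 kt
Leg 4: heading=285.3°, groundspeed=57.7 kt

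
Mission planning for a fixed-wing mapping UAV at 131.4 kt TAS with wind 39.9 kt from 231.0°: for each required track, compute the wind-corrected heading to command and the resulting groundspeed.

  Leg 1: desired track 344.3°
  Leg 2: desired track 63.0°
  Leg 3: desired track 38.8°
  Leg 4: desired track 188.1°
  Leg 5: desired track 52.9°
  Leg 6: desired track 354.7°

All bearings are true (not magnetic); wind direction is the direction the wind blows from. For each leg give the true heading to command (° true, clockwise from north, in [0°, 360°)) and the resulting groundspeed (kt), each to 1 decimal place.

Leg 1: heading=328.1°, groundspeed=142.0 kt
Leg 2: heading=66.6°, groundspeed=170.2 kt
Leg 3: heading=35.1°, groundspeed=170.1 kt
Leg 4: heading=200.0°, groundspeed=99.3 kt
Leg 5: heading=53.5°, groundspeed=171.3 kt
Leg 6: heading=340.1°, groundspeed=149.3 kt

Leg 1: desired track 344.3°; wind correction -16.2° → command heading 328.1°, groundspeed 142.0 kt
Leg 2: desired track 63.0°; wind correction +3.6° → command heading 66.6°, groundspeed 170.2 kt
Leg 3: desired track 38.8°; wind correction -3.7° → command heading 35.1°, groundspeed 170.1 kt
Leg 4: desired track 188.1°; wind correction +11.9° → command heading 200.0°, groundspeed 99.3 kt
Leg 5: desired track 52.9°; wind correction +0.6° → command heading 53.5°, groundspeed 171.3 kt
Leg 6: desired track 354.7°; wind correction -14.6° → command heading 340.1°, groundspeed 149.3 kt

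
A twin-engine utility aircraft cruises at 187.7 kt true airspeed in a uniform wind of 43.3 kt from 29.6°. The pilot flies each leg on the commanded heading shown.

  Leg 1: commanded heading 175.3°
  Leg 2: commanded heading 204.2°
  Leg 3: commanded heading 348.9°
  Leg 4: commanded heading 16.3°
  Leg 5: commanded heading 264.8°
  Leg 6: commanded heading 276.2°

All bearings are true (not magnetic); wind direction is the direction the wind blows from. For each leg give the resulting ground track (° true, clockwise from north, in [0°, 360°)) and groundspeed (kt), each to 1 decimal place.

Leg 1: track=181.5°, groundspeed=224.8 kt
Leg 2: track=205.2°, groundspeed=230.8 kt
Leg 3: track=338.6°, groundspeed=157.4 kt
Leg 4: track=12.4°, groundspeed=145.9 kt
Leg 5: track=255.3°, groundspeed=215.4 kt
Leg 6: track=265.2°, groundspeed=208.7 kt

Leg 1: heading 175.3°; drift +6.2° → track 181.5°, groundspeed 224.8 kt
Leg 2: heading 204.2°; drift +1.0° → track 205.2°, groundspeed 230.8 kt
Leg 3: heading 348.9°; drift -10.3° → track 338.6°, groundspeed 157.4 kt
Leg 4: heading 16.3°; drift -3.9° → track 12.4°, groundspeed 145.9 kt
Leg 5: heading 264.8°; drift -9.5° → track 255.3°, groundspeed 215.4 kt
Leg 6: heading 276.2°; drift -11.0° → track 265.2°, groundspeed 208.7 kt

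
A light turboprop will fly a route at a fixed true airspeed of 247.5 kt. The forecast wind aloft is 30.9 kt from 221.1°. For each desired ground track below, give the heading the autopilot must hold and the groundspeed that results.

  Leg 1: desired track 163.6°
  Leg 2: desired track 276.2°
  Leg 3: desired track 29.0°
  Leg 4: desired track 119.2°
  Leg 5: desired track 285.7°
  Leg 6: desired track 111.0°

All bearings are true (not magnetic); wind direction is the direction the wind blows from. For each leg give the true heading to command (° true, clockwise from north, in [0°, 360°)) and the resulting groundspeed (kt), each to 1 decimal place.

Leg 1: desired track 163.6°; wind correction +6.0° → command heading 169.6°, groundspeed 229.5 kt
Leg 2: desired track 276.2°; wind correction -5.9° → command heading 270.3°, groundspeed 228.5 kt
Leg 3: desired track 29.0°; wind correction -1.5° → command heading 27.5°, groundspeed 277.6 kt
Leg 4: desired track 119.2°; wind correction +7.0° → command heading 126.2°, groundspeed 252.0 kt
Leg 5: desired track 285.7°; wind correction -6.5° → command heading 279.2°, groundspeed 232.7 kt
Leg 6: desired track 111.0°; wind correction +6.7° → command heading 117.7°, groundspeed 256.4 kt

Leg 1: heading=169.6°, groundspeed=229.5 kt
Leg 2: heading=270.3°, groundspeed=228.5 kt
Leg 3: heading=27.5°, groundspeed=277.6 kt
Leg 4: heading=126.2°, groundspeed=252.0 kt
Leg 5: heading=279.2°, groundspeed=232.7 kt
Leg 6: heading=117.7°, groundspeed=256.4 kt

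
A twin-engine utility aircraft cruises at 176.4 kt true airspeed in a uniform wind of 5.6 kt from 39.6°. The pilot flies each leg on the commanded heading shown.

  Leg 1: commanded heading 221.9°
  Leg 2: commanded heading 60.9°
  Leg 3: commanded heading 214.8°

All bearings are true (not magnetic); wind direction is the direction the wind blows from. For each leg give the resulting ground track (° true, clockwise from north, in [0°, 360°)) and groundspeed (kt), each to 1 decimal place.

Leg 1: heading 221.9°; drift -0.1° → track 221.8°, groundspeed 182.0 kt
Leg 2: heading 60.9°; drift +0.7° → track 61.6°, groundspeed 171.2 kt
Leg 3: heading 214.8°; drift +0.1° → track 214.9°, groundspeed 182.0 kt

Leg 1: track=221.8°, groundspeed=182.0 kt
Leg 2: track=61.6°, groundspeed=171.2 kt
Leg 3: track=214.9°, groundspeed=182.0 kt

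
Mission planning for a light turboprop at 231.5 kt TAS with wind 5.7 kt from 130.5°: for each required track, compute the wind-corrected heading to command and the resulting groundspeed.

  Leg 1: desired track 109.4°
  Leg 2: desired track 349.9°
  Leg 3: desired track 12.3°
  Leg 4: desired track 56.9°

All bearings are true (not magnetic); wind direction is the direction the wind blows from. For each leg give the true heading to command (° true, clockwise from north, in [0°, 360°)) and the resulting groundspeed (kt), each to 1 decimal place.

Leg 1: desired track 109.4°; wind correction +0.5° → command heading 109.9°, groundspeed 226.2 kt
Leg 2: desired track 349.9°; wind correction +0.9° → command heading 350.8°, groundspeed 235.9 kt
Leg 3: desired track 12.3°; wind correction +1.2° → command heading 13.5°, groundspeed 234.1 kt
Leg 4: desired track 56.9°; wind correction +1.4° → command heading 58.3°, groundspeed 229.8 kt

Leg 1: heading=109.9°, groundspeed=226.2 kt
Leg 2: heading=350.8°, groundspeed=235.9 kt
Leg 3: heading=13.5°, groundspeed=234.1 kt
Leg 4: heading=58.3°, groundspeed=229.8 kt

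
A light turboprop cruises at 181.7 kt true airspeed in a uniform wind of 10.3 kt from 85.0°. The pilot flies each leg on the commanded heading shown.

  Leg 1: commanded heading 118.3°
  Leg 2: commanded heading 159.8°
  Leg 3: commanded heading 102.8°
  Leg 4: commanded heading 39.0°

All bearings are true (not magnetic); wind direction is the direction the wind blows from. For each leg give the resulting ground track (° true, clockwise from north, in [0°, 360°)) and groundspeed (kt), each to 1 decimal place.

Leg 1: track=120.2°, groundspeed=173.2 kt
Leg 2: track=163.0°, groundspeed=179.3 kt
Leg 3: track=103.8°, groundspeed=171.9 kt
Leg 4: track=36.6°, groundspeed=174.7 kt

Leg 1: heading 118.3°; drift +1.9° → track 120.2°, groundspeed 173.2 kt
Leg 2: heading 159.8°; drift +3.2° → track 163.0°, groundspeed 179.3 kt
Leg 3: heading 102.8°; drift +1.0° → track 103.8°, groundspeed 171.9 kt
Leg 4: heading 39.0°; drift -2.4° → track 36.6°, groundspeed 174.7 kt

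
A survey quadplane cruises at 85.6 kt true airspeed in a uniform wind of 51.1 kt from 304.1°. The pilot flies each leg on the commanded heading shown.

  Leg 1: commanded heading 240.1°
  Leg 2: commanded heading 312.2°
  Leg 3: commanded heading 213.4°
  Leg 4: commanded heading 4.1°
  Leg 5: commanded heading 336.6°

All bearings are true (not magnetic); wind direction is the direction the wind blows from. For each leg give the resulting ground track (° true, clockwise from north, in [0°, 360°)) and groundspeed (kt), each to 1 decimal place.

Leg 1: track=204.1°, groundspeed=78.1 kt
Leg 2: track=323.8°, groundspeed=35.7 kt
Leg 3: track=182.7°, groundspeed=100.2 kt
Leg 4: track=40.5°, groundspeed=74.6 kt
Leg 5: track=9.5°, groundspeed=50.6 kt

Leg 1: heading 240.1°; drift -36.0° → track 204.1°, groundspeed 78.1 kt
Leg 2: heading 312.2°; drift +11.6° → track 323.8°, groundspeed 35.7 kt
Leg 3: heading 213.4°; drift -30.7° → track 182.7°, groundspeed 100.2 kt
Leg 4: heading 4.1°; drift +36.4° → track 40.5°, groundspeed 74.6 kt
Leg 5: heading 336.6°; drift +32.9° → track 9.5°, groundspeed 50.6 kt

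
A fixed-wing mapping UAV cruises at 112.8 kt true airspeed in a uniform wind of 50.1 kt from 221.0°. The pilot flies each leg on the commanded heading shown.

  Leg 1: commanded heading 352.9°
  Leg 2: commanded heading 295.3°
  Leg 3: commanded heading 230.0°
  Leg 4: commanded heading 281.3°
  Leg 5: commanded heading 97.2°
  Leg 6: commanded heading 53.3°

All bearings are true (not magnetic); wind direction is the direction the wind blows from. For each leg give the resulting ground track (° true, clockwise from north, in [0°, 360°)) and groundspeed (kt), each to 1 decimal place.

Leg 1: heading 352.9°; drift +14.3° → track 7.2°, groundspeed 150.9 kt
Leg 2: heading 295.3°; drift +25.9° → track 321.2°, groundspeed 110.3 kt
Leg 3: heading 230.0°; drift +7.1° → track 237.1°, groundspeed 63.8 kt
Leg 4: heading 281.3°; drift +26.3° → track 307.6°, groundspeed 98.2 kt
Leg 5: heading 97.2°; drift -16.5° → track 80.7°, groundspeed 146.7 kt
Leg 6: heading 53.3°; drift -3.8° → track 49.5°, groundspeed 162.1 kt

Leg 1: track=7.2°, groundspeed=150.9 kt
Leg 2: track=321.2°, groundspeed=110.3 kt
Leg 3: track=237.1°, groundspeed=63.8 kt
Leg 4: track=307.6°, groundspeed=98.2 kt
Leg 5: track=80.7°, groundspeed=146.7 kt
Leg 6: track=49.5°, groundspeed=162.1 kt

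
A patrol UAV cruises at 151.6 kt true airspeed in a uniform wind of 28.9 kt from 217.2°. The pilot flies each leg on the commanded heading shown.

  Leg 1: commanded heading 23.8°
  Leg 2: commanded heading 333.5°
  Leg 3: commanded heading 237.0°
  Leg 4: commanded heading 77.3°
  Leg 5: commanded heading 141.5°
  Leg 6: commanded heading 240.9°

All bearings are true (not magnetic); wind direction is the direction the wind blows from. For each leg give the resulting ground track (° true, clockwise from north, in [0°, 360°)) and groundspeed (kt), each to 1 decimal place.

Leg 1: track=25.9°, groundspeed=179.8 kt
Leg 2: track=342.5°, groundspeed=166.4 kt
Leg 3: track=241.5°, groundspeed=124.8 kt
Leg 4: track=71.2°, groundspeed=174.7 kt
Leg 5: track=130.5°, groundspeed=147.2 kt
Leg 6: track=246.2°, groundspeed=125.7 kt

Leg 1: heading 23.8°; drift +2.1° → track 25.9°, groundspeed 179.8 kt
Leg 2: heading 333.5°; drift +9.0° → track 342.5°, groundspeed 166.4 kt
Leg 3: heading 237.0°; drift +4.5° → track 241.5°, groundspeed 124.8 kt
Leg 4: heading 77.3°; drift -6.1° → track 71.2°, groundspeed 174.7 kt
Leg 5: heading 141.5°; drift -11.0° → track 130.5°, groundspeed 147.2 kt
Leg 6: heading 240.9°; drift +5.3° → track 246.2°, groundspeed 125.7 kt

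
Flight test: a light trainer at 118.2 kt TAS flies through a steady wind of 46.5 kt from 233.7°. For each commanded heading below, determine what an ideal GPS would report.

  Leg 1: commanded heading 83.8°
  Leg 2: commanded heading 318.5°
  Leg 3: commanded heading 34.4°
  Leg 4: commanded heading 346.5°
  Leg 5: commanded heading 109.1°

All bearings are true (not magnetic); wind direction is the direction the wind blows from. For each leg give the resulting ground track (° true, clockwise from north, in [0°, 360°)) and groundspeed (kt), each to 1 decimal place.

Leg 1: track=75.4°, groundspeed=160.1 kt
Leg 2: track=340.6°, groundspeed=123.0 kt
Leg 3: track=39.8°, groundspeed=162.8 kt
Leg 4: track=4.0°, groundspeed=142.8 kt
Leg 5: track=94.3°, groundspeed=149.6 kt

Leg 1: heading 83.8°; drift -8.4° → track 75.4°, groundspeed 160.1 kt
Leg 2: heading 318.5°; drift +22.1° → track 340.6°, groundspeed 123.0 kt
Leg 3: heading 34.4°; drift +5.4° → track 39.8°, groundspeed 162.8 kt
Leg 4: heading 346.5°; drift +17.5° → track 4.0°, groundspeed 142.8 kt
Leg 5: heading 109.1°; drift -14.8° → track 94.3°, groundspeed 149.6 kt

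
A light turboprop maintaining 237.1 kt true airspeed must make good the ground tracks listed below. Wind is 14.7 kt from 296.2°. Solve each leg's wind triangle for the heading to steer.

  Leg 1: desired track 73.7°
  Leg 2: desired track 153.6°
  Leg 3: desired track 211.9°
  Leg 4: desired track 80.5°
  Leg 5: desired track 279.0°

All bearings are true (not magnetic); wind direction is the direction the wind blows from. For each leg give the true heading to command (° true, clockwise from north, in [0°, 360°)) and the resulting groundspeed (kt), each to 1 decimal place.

Leg 1: desired track 73.7°; wind correction -2.4° → command heading 71.3°, groundspeed 247.7 kt
Leg 2: desired track 153.6°; wind correction +2.2° → command heading 155.8°, groundspeed 248.6 kt
Leg 3: desired track 211.9°; wind correction +3.5° → command heading 215.4°, groundspeed 235.2 kt
Leg 4: desired track 80.5°; wind correction -2.1° → command heading 78.4°, groundspeed 248.9 kt
Leg 5: desired track 279.0°; wind correction +1.1° → command heading 280.1°, groundspeed 223.0 kt

Leg 1: heading=71.3°, groundspeed=247.7 kt
Leg 2: heading=155.8°, groundspeed=248.6 kt
Leg 3: heading=215.4°, groundspeed=235.2 kt
Leg 4: heading=78.4°, groundspeed=248.9 kt
Leg 5: heading=280.1°, groundspeed=223.0 kt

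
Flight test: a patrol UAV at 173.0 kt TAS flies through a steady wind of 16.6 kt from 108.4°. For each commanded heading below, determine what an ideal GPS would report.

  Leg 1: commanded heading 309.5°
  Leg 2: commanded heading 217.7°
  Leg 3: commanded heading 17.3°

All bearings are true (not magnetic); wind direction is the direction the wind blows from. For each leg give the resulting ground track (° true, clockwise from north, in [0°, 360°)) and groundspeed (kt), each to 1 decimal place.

Leg 1: heading 309.5°; drift -1.8° → track 307.7°, groundspeed 188.6 kt
Leg 2: heading 217.7°; drift +5.0° → track 222.7°, groundspeed 179.2 kt
Leg 3: heading 17.3°; drift -5.5° → track 11.8°, groundspeed 174.1 kt

Leg 1: track=307.7°, groundspeed=188.6 kt
Leg 2: track=222.7°, groundspeed=179.2 kt
Leg 3: track=11.8°, groundspeed=174.1 kt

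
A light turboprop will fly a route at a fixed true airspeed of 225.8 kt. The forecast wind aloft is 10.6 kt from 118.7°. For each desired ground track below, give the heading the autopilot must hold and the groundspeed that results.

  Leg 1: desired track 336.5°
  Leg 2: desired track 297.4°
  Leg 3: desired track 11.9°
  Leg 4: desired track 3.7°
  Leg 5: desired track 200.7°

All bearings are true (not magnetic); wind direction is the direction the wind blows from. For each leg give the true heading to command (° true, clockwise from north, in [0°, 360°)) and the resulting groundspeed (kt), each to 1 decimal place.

Leg 1: desired track 336.5°; wind correction +1.6° → command heading 338.1°, groundspeed 234.1 kt
Leg 2: desired track 297.4°; wind correction -0.1° → command heading 297.3°, groundspeed 236.4 kt
Leg 3: desired track 11.9°; wind correction +2.6° → command heading 14.5°, groundspeed 228.6 kt
Leg 4: desired track 3.7°; wind correction +2.4° → command heading 6.1°, groundspeed 230.1 kt
Leg 5: desired track 200.7°; wind correction -2.7° → command heading 198.0°, groundspeed 224.1 kt

Leg 1: heading=338.1°, groundspeed=234.1 kt
Leg 2: heading=297.3°, groundspeed=236.4 kt
Leg 3: heading=14.5°, groundspeed=228.6 kt
Leg 4: heading=6.1°, groundspeed=230.1 kt
Leg 5: heading=198.0°, groundspeed=224.1 kt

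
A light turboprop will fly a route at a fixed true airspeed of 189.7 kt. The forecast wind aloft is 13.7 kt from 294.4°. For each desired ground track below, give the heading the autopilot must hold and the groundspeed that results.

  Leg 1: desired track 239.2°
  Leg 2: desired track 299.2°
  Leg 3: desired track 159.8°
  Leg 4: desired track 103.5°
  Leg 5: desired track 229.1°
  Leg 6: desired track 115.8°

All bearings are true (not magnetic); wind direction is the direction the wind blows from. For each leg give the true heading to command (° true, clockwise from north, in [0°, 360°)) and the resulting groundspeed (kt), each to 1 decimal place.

Leg 1: desired track 239.2°; wind correction +3.4° → command heading 242.6°, groundspeed 181.5 kt
Leg 2: desired track 299.2°; wind correction -0.3° → command heading 298.9°, groundspeed 176.0 kt
Leg 3: desired track 159.8°; wind correction +2.9° → command heading 162.7°, groundspeed 199.1 kt
Leg 4: desired track 103.5°; wind correction -0.8° → command heading 102.7°, groundspeed 203.1 kt
Leg 5: desired track 229.1°; wind correction +3.8° → command heading 232.9°, groundspeed 183.6 kt
Leg 6: desired track 115.8°; wind correction +0.1° → command heading 115.9°, groundspeed 203.4 kt

Leg 1: heading=242.6°, groundspeed=181.5 kt
Leg 2: heading=298.9°, groundspeed=176.0 kt
Leg 3: heading=162.7°, groundspeed=199.1 kt
Leg 4: heading=102.7°, groundspeed=203.1 kt
Leg 5: heading=232.9°, groundspeed=183.6 kt
Leg 6: heading=115.9°, groundspeed=203.4 kt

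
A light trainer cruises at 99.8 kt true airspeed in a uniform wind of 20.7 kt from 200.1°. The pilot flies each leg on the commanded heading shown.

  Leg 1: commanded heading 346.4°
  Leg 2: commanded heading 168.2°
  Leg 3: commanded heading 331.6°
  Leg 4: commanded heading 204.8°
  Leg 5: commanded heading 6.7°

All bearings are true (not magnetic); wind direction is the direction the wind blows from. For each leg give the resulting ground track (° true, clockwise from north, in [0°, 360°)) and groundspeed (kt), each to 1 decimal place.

Leg 1: track=352.0°, groundspeed=117.6 kt
Leg 2: track=160.6°, groundspeed=83.0 kt
Leg 3: track=339.4°, groundspeed=114.6 kt
Leg 4: track=206.0°, groundspeed=79.2 kt
Leg 5: track=9.0°, groundspeed=120.0 kt

Leg 1: heading 346.4°; drift +5.6° → track 352.0°, groundspeed 117.6 kt
Leg 2: heading 168.2°; drift -7.6° → track 160.6°, groundspeed 83.0 kt
Leg 3: heading 331.6°; drift +7.8° → track 339.4°, groundspeed 114.6 kt
Leg 4: heading 204.8°; drift +1.2° → track 206.0°, groundspeed 79.2 kt
Leg 5: heading 6.7°; drift +2.3° → track 9.0°, groundspeed 120.0 kt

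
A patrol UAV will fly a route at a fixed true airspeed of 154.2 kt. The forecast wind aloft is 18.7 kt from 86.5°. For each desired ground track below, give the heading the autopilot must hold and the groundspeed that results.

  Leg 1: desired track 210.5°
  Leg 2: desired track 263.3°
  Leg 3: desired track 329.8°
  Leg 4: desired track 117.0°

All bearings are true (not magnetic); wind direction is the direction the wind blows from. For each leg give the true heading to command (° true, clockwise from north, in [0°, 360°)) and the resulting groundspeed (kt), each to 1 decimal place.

Leg 1: heading=204.7°, groundspeed=163.9 kt
Leg 2: heading=262.9°, groundspeed=172.9 kt
Leg 3: heading=336.0°, groundspeed=161.7 kt
Leg 4: heading=113.5°, groundspeed=137.8 kt

Leg 1: desired track 210.5°; wind correction -5.8° → command heading 204.7°, groundspeed 163.9 kt
Leg 2: desired track 263.3°; wind correction -0.4° → command heading 262.9°, groundspeed 172.9 kt
Leg 3: desired track 329.8°; wind correction +6.2° → command heading 336.0°, groundspeed 161.7 kt
Leg 4: desired track 117.0°; wind correction -3.5° → command heading 113.5°, groundspeed 137.8 kt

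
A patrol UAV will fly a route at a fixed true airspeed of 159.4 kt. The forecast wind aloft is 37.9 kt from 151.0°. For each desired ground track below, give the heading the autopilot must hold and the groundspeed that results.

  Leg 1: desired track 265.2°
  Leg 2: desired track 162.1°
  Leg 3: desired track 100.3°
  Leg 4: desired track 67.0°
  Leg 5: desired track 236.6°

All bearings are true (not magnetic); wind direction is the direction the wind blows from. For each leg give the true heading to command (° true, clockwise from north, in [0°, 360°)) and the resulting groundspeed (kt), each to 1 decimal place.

Leg 1: heading=252.7°, groundspeed=171.1 kt
Leg 2: heading=159.5°, groundspeed=122.0 kt
Leg 3: heading=110.9°, groundspeed=132.7 kt
Leg 4: heading=80.7°, groundspeed=150.9 kt
Leg 5: heading=222.9°, groundspeed=151.9 kt

Leg 1: desired track 265.2°; wind correction -12.5° → command heading 252.7°, groundspeed 171.1 kt
Leg 2: desired track 162.1°; wind correction -2.6° → command heading 159.5°, groundspeed 122.0 kt
Leg 3: desired track 100.3°; wind correction +10.6° → command heading 110.9°, groundspeed 132.7 kt
Leg 4: desired track 67.0°; wind correction +13.7° → command heading 80.7°, groundspeed 150.9 kt
Leg 5: desired track 236.6°; wind correction -13.7° → command heading 222.9°, groundspeed 151.9 kt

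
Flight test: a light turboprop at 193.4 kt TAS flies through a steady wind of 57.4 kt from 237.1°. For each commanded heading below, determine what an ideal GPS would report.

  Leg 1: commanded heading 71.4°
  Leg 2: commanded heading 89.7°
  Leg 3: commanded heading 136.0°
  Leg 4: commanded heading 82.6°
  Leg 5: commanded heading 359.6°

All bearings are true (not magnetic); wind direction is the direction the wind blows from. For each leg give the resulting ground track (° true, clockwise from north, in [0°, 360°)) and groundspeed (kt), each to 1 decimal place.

Leg 1: heading 71.4°; drift -3.3° → track 68.1°, groundspeed 249.4 kt
Leg 2: heading 89.7°; drift -7.3° → track 82.4°, groundspeed 243.7 kt
Leg 3: heading 136.0°; drift -15.4° → track 120.6°, groundspeed 212.1 kt
Leg 4: heading 82.6°; drift -5.8° → track 76.8°, groundspeed 246.5 kt
Leg 5: heading 359.6°; drift +12.2° → track 11.8°, groundspeed 229.4 kt

Leg 1: track=68.1°, groundspeed=249.4 kt
Leg 2: track=82.4°, groundspeed=243.7 kt
Leg 3: track=120.6°, groundspeed=212.1 kt
Leg 4: track=76.8°, groundspeed=246.5 kt
Leg 5: track=11.8°, groundspeed=229.4 kt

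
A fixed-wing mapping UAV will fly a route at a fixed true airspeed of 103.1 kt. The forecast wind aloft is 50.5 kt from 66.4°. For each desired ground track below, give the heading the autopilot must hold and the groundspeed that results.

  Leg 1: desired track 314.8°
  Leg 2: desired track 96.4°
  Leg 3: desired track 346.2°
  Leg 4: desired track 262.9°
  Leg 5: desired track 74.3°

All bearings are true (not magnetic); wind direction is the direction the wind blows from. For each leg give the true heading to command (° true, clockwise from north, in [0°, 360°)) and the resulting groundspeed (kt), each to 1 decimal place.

Leg 1: heading=341.9°, groundspeed=110.4 kt
Leg 2: heading=82.2°, groundspeed=56.2 kt
Leg 3: heading=15.1°, groundspeed=81.7 kt
Leg 4: heading=270.9°, groundspeed=150.5 kt
Leg 5: heading=70.4°, groundspeed=52.8 kt

Leg 1: desired track 314.8°; wind correction +27.1° → command heading 341.9°, groundspeed 110.4 kt
Leg 2: desired track 96.4°; wind correction -14.2° → command heading 82.2°, groundspeed 56.2 kt
Leg 3: desired track 346.2°; wind correction +28.9° → command heading 15.1°, groundspeed 81.7 kt
Leg 4: desired track 262.9°; wind correction +8.0° → command heading 270.9°, groundspeed 150.5 kt
Leg 5: desired track 74.3°; wind correction -3.9° → command heading 70.4°, groundspeed 52.8 kt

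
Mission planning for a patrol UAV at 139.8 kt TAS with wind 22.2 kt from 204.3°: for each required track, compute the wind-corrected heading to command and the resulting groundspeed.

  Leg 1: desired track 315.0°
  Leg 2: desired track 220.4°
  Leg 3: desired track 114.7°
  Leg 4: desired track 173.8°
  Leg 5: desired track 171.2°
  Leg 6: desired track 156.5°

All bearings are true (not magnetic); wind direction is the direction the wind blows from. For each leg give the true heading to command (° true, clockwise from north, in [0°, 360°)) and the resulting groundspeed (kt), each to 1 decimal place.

Leg 1: desired track 315.0°; wind correction -8.5° → command heading 306.5°, groundspeed 146.1 kt
Leg 2: desired track 220.4°; wind correction -2.5° → command heading 217.9°, groundspeed 118.3 kt
Leg 3: desired track 114.7°; wind correction +9.1° → command heading 123.8°, groundspeed 137.9 kt
Leg 4: desired track 173.8°; wind correction +4.6° → command heading 178.4°, groundspeed 120.2 kt
Leg 5: desired track 171.2°; wind correction +5.0° → command heading 176.2°, groundspeed 120.7 kt
Leg 6: desired track 156.5°; wind correction +6.8° → command heading 163.3°, groundspeed 123.9 kt

Leg 1: heading=306.5°, groundspeed=146.1 kt
Leg 2: heading=217.9°, groundspeed=118.3 kt
Leg 3: heading=123.8°, groundspeed=137.9 kt
Leg 4: heading=178.4°, groundspeed=120.2 kt
Leg 5: heading=176.2°, groundspeed=120.7 kt
Leg 6: heading=163.3°, groundspeed=123.9 kt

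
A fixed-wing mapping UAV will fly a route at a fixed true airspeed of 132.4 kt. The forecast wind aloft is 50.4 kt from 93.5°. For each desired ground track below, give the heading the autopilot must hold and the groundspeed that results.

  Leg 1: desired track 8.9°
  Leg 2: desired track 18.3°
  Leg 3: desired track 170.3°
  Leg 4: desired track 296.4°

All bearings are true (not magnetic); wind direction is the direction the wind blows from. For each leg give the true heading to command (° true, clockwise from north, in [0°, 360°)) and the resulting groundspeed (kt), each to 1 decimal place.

Leg 1: desired track 8.9°; wind correction +22.3° → command heading 31.2°, groundspeed 117.8 kt
Leg 2: desired track 18.3°; wind correction +21.6° → command heading 39.9°, groundspeed 110.2 kt
Leg 3: desired track 170.3°; wind correction -21.8° → command heading 148.5°, groundspeed 111.5 kt
Leg 4: desired track 296.4°; wind correction +8.5° → command heading 304.9°, groundspeed 177.4 kt

Leg 1: heading=31.2°, groundspeed=117.8 kt
Leg 2: heading=39.9°, groundspeed=110.2 kt
Leg 3: heading=148.5°, groundspeed=111.5 kt
Leg 4: heading=304.9°, groundspeed=177.4 kt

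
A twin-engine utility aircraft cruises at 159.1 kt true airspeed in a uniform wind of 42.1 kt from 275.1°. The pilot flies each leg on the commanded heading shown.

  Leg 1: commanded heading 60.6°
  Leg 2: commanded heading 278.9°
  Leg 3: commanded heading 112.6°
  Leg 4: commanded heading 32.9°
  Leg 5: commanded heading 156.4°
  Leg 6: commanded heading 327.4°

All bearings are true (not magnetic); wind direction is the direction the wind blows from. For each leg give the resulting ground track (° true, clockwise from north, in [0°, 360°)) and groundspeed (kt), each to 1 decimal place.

Leg 1: heading 60.6°; drift +7.0° → track 67.6°, groundspeed 195.3 kt
Leg 2: heading 278.9°; drift +1.4° → track 280.3°, groundspeed 117.1 kt
Leg 3: heading 112.6°; drift -3.6° → track 109.0°, groundspeed 199.7 kt
Leg 4: heading 32.9°; drift +11.8° → track 44.7°, groundspeed 182.6 kt
Leg 5: heading 156.4°; drift -11.6° → track 144.8°, groundspeed 183.1 kt
Leg 6: heading 327.4°; drift +14.0° → track 341.4°, groundspeed 137.5 kt

Leg 1: track=67.6°, groundspeed=195.3 kt
Leg 2: track=280.3°, groundspeed=117.1 kt
Leg 3: track=109.0°, groundspeed=199.7 kt
Leg 4: track=44.7°, groundspeed=182.6 kt
Leg 5: track=144.8°, groundspeed=183.1 kt
Leg 6: track=341.4°, groundspeed=137.5 kt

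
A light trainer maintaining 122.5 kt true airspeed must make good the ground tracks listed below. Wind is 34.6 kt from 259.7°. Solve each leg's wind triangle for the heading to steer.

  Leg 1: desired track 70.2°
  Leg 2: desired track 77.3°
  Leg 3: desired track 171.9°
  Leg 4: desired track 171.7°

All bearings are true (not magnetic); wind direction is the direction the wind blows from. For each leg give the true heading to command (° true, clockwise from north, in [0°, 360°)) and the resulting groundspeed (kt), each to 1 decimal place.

Leg 1: desired track 70.2°; wind correction -2.7° → command heading 67.5°, groundspeed 156.5 kt
Leg 2: desired track 77.3°; wind correction -0.7° → command heading 76.6°, groundspeed 157.1 kt
Leg 3: desired track 171.9°; wind correction +16.4° → command heading 188.3°, groundspeed 116.2 kt
Leg 4: desired track 171.7°; wind correction +16.4° → command heading 188.1°, groundspeed 116.3 kt

Leg 1: heading=67.5°, groundspeed=156.5 kt
Leg 2: heading=76.6°, groundspeed=157.1 kt
Leg 3: heading=188.3°, groundspeed=116.2 kt
Leg 4: heading=188.1°, groundspeed=116.3 kt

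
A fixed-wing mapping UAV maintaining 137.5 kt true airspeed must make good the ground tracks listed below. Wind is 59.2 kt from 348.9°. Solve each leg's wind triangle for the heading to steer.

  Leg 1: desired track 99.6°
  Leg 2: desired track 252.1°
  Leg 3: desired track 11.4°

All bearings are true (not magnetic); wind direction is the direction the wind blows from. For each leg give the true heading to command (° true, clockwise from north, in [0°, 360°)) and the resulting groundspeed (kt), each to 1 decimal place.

Leg 1: desired track 99.6°; wind correction -23.8° → command heading 75.8°, groundspeed 146.8 kt
Leg 2: desired track 252.1°; wind correction +25.3° → command heading 277.4°, groundspeed 131.3 kt
Leg 3: desired track 11.4°; wind correction -9.5° → command heading 1.9°, groundspeed 80.9 kt

Leg 1: heading=75.8°, groundspeed=146.8 kt
Leg 2: heading=277.4°, groundspeed=131.3 kt
Leg 3: heading=1.9°, groundspeed=80.9 kt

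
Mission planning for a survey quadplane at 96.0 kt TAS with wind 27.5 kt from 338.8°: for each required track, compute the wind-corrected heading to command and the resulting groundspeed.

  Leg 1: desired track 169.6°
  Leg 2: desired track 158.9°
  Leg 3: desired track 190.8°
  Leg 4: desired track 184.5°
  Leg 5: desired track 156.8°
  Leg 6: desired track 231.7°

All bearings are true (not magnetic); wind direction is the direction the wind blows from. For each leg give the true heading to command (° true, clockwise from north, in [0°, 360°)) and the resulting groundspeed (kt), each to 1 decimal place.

Leg 1: heading=172.7°, groundspeed=122.9 kt
Leg 2: heading=158.9°, groundspeed=123.5 kt
Leg 3: heading=199.5°, groundspeed=118.2 kt
Leg 4: heading=191.6°, groundspeed=120.0 kt
Leg 5: heading=156.2°, groundspeed=123.5 kt
Leg 6: heading=247.6°, groundspeed=100.4 kt

Leg 1: desired track 169.6°; wind correction +3.1° → command heading 172.7°, groundspeed 122.9 kt
Leg 2: desired track 158.9°; wind correction +0.0° → command heading 158.9°, groundspeed 123.5 kt
Leg 3: desired track 190.8°; wind correction +8.7° → command heading 199.5°, groundspeed 118.2 kt
Leg 4: desired track 184.5°; wind correction +7.1° → command heading 191.6°, groundspeed 120.0 kt
Leg 5: desired track 156.8°; wind correction -0.6° → command heading 156.2°, groundspeed 123.5 kt
Leg 6: desired track 231.7°; wind correction +15.9° → command heading 247.6°, groundspeed 100.4 kt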